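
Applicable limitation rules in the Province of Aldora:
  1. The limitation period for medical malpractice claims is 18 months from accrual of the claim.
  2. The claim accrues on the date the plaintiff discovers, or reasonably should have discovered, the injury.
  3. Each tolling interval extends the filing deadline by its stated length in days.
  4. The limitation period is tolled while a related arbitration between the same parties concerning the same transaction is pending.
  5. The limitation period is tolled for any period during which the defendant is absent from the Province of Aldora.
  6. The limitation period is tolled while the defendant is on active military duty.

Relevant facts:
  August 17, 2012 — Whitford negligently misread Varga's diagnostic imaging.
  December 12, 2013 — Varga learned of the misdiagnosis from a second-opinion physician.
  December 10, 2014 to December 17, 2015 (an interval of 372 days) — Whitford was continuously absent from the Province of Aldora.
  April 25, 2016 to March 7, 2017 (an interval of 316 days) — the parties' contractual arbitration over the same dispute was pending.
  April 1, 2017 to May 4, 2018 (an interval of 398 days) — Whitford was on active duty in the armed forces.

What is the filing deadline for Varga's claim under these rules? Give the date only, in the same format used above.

June 2, 2018

Under the discovery rule, the claim accrued on December 12, 2013, when Varga discovered the injury — not on the August 17, 2012 date of the underlying act.
18 months from December 12, 2013 is June 12, 2015.
The period was tolled for 372 days by the defendant's absence from the jurisdiction (December 10, 2014 to December 17, 2015), pushing the deadline to June 18, 2016.
The pending related arbitration from April 25, 2016 to March 7, 2017 tolled the period for 316 days, extending the deadline to April 30, 2017.
Because the defendant's active military service ran from April 1, 2017 to May 4, 2018, the deadline is extended by 398 days to June 2, 2018.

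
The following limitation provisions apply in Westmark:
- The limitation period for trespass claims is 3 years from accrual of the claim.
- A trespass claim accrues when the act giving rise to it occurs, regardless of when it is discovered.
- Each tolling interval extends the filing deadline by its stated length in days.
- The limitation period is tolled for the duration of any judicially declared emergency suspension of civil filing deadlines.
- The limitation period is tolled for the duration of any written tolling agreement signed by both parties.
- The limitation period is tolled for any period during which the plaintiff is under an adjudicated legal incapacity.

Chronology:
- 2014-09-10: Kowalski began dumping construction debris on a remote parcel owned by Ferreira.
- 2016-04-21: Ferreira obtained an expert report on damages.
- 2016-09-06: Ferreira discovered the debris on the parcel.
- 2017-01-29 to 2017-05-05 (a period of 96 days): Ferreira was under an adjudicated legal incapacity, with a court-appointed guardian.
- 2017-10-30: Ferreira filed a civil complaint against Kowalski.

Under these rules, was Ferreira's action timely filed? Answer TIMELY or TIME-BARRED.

The claim accrued on 2014-09-10, when the wrongful act occurred; under the stated occurrence rule the 2016-09-06 discovery does not delay accrual.
3 years from 2014-09-10 is 2017-09-10.
The plaintiff's legal incapacity from 2017-01-29 to 2017-05-05 tolled the period for 96 days, extending the deadline to 2017-12-15.
Nothing else in the chronology tolls or restarts the period.
Ferreira filed on 2017-10-30, before the 2017-12-15 deadline, so the action is timely.

TIMELY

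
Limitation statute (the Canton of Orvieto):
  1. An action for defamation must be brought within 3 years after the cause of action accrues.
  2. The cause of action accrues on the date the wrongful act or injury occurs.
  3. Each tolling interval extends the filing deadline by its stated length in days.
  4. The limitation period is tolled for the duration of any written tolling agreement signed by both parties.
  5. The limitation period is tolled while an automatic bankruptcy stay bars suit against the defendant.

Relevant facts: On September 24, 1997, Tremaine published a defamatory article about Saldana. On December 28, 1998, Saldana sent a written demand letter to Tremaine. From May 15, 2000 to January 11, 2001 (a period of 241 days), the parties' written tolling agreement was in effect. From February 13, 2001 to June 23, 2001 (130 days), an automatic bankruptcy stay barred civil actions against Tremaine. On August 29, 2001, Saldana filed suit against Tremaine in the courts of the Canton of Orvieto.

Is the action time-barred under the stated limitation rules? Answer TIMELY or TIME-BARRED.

TIMELY

The cause of action accrued on September 24, 1997, the date of the act.
3 years from September 24, 1997 is September 24, 2000.
The period was tolled for 241 days by the written tolling agreement (May 15, 2000 to January 11, 2001), pushing the deadline to May 23, 2001.
The period was tolled for 130 days by the automatic bankruptcy stay (February 13, 2001 to June 23, 2001), pushing the deadline to September 30, 2001.
None of the other events listed affects the running of the period under the stated rules.
Filing on August 29, 2001 beat the September 30, 2001 deadline — the action is timely.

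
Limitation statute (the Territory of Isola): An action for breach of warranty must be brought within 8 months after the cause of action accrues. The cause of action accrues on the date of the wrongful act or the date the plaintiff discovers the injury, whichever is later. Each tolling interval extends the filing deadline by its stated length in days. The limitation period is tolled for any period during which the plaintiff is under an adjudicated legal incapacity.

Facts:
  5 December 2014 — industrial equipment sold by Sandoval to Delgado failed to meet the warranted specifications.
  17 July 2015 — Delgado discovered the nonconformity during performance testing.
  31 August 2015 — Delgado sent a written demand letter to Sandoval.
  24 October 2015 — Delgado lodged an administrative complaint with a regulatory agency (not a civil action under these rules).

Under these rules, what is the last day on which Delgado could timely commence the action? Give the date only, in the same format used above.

The claim accrued on 17 July 2015 — the later of the 5 December 2014 act and the 17 July 2015 discovery.
The untolled deadline — 8 months after 17 July 2015 — is 17 March 2016.
None of the other events listed affects the running of the period under the stated rules.

17 March 2016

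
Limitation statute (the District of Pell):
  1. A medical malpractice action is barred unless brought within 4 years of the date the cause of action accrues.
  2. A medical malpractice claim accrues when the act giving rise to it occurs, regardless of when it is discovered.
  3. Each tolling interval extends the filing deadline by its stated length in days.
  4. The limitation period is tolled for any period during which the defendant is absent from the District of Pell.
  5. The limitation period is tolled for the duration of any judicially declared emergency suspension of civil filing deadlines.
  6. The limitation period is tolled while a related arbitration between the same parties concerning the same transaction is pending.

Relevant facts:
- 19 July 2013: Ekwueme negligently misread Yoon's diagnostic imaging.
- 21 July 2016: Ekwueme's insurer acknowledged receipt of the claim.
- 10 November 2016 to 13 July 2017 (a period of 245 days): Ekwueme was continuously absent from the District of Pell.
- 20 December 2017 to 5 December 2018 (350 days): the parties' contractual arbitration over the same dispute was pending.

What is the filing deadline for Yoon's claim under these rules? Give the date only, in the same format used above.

The claim accrued on 19 July 2013, when the wrongful act occurred.
4 years from 19 July 2013 is 19 July 2017.
The period was tolled for 245 days by the defendant's absence from the jurisdiction (10 November 2016 to 13 July 2017), pushing the deadline to 21 March 2018.
The period was tolled for 350 days by the pending related arbitration (20 December 2017 to 5 December 2018), pushing the deadline to 6 March 2019.
None of the other events listed affects the running of the period under the stated rules.

6 March 2019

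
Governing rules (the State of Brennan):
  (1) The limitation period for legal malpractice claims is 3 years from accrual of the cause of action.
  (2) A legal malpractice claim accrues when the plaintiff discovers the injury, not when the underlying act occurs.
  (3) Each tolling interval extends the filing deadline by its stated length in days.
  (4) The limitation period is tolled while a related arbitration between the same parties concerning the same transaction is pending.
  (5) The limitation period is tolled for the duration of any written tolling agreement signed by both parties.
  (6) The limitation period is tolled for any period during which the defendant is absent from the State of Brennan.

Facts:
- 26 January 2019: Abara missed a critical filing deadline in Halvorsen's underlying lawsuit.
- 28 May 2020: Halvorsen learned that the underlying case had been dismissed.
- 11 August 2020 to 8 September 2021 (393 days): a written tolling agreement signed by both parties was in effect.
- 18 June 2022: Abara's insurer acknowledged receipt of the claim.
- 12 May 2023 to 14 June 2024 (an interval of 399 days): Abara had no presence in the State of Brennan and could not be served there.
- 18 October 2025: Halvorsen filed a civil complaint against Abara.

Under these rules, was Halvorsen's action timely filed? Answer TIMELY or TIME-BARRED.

Under the discovery rule, the claim accrued on 28 May 2020, when Halvorsen discovered the injury — not on the 26 January 2019 date of the underlying act.
3 years from 28 May 2020 is 28 May 2023.
Because the written tolling agreement ran from 11 August 2020 to 8 September 2021, the deadline is extended by 393 days to 24 June 2024.
The defendant's absence from the jurisdiction from 12 May 2023 to 14 June 2024 tolled the period for 399 days, extending the deadline to 28 July 2025.
Nothing else in the chronology tolls or restarts the period.
Filing on 18 October 2025 missed the 28 July 2025 deadline — the action is time-barred.

TIME-BARRED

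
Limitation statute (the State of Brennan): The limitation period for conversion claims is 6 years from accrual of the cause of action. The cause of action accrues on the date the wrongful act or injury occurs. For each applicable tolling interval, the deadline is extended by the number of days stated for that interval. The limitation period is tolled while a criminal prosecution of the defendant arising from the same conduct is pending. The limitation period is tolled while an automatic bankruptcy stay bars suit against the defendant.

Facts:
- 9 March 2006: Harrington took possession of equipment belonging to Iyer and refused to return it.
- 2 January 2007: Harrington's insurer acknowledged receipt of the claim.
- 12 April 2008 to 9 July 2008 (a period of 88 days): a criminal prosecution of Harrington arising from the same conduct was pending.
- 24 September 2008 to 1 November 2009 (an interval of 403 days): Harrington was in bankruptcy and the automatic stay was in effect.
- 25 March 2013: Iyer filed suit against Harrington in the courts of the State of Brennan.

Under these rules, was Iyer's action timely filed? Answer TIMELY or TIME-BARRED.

The limitation period began to run on 9 March 2006.
The untolled deadline — 6 years after 9 March 2006 — is 9 March 2012.
The pending criminal prosecution from 12 April 2008 to 9 July 2008 tolled the period for 88 days, extending the deadline to 5 June 2012.
The period was tolled for 403 days by the automatic bankruptcy stay (24 September 2008 to 1 November 2009), pushing the deadline to 13 July 2013.
The other events in the timeline have no effect on the limitation period under the stated rules.
The 25 March 2013 filing precedes the 13 July 2013 deadline; the claim is timely.

TIMELY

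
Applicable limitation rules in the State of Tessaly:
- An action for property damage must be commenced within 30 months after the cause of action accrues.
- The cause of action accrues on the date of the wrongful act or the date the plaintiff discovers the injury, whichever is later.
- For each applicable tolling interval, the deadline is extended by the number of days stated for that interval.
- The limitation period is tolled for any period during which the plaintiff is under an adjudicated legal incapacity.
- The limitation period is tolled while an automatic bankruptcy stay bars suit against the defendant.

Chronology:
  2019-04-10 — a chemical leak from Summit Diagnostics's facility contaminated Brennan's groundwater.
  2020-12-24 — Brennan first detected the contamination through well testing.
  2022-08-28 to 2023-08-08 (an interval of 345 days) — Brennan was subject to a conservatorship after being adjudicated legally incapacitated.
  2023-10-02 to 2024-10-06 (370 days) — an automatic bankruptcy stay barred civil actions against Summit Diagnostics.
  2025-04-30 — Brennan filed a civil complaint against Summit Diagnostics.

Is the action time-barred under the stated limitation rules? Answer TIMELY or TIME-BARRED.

Taking the later of the act (2019-04-10) and discovery (2020-12-24), the claim accrued on 2020-12-24.
30 months from 2020-12-24 is 2023-06-24.
Because the plaintiff's legal incapacity ran from 2022-08-28 to 2023-08-08, the deadline is extended by 345 days to 2024-06-03.
The period was tolled for 370 days by the automatic bankruptcy stay (2023-10-02 to 2024-10-06), pushing the deadline to 2025-06-08.
The 2025-04-30 filing precedes the 2025-06-08 deadline; the claim is timely.

TIMELY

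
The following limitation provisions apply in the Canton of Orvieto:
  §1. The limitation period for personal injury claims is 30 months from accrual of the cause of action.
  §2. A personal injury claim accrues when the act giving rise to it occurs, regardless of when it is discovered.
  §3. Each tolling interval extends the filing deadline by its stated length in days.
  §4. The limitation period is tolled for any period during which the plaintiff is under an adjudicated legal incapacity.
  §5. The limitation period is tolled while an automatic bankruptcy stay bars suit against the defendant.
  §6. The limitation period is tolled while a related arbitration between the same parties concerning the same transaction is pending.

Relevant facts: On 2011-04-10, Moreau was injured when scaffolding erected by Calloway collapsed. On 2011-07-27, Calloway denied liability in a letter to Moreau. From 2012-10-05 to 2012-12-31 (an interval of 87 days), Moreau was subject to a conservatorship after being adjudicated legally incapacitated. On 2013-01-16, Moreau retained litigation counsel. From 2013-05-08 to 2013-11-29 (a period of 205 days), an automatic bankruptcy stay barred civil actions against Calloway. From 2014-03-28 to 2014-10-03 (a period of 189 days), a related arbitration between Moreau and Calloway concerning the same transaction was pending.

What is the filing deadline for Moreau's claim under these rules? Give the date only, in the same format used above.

The limitation period began to run on 2011-04-10.
30 months from 2011-04-10 is 2013-10-10.
The plaintiff's legal incapacity from 2012-10-05 to 2012-12-31 tolled the period for 87 days, extending the deadline to 2014-01-05.
Because the automatic bankruptcy stay ran from 2013-05-08 to 2013-11-29, the deadline is extended by 205 days to 2014-07-29.
The pending related arbitration from 2014-03-28 to 2014-10-03 tolled the period for 189 days, extending the deadline to 2015-02-03.
The other events in the timeline have no effect on the limitation period under the stated rules.

2015-02-03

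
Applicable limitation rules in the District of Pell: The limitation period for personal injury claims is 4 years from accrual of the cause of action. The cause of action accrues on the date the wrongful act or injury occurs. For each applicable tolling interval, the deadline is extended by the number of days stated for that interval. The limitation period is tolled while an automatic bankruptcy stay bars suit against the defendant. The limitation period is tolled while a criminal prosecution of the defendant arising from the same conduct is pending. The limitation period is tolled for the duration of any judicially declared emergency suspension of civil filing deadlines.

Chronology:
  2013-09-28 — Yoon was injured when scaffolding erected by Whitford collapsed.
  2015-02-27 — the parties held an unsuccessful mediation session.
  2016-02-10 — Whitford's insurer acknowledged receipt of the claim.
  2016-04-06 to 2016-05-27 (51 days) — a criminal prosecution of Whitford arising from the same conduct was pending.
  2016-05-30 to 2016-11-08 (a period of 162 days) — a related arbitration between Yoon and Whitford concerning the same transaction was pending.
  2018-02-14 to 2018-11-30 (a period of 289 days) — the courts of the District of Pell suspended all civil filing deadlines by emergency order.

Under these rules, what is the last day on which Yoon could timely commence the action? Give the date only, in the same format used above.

The limitation period began to run on 2013-09-28.
The untolled deadline — 4 years after 2013-09-28 — is 2017-09-28.
The pending criminal prosecution from 2016-04-06 to 2016-05-27 tolled the period for 51 days, extending the deadline to 2017-11-18.
The emergency suspension of filing deadlines from 2018-02-14 to 2018-11-30 began after the period had already run on 2017-11-18, so it has no tolling effect.
No stated provision tolls the period for a pending arbitration, so the interval from 2016-05-30 to 2016-11-08 has no effect on the deadline.
None of the other events listed affects the running of the period under the stated rules.

2017-11-18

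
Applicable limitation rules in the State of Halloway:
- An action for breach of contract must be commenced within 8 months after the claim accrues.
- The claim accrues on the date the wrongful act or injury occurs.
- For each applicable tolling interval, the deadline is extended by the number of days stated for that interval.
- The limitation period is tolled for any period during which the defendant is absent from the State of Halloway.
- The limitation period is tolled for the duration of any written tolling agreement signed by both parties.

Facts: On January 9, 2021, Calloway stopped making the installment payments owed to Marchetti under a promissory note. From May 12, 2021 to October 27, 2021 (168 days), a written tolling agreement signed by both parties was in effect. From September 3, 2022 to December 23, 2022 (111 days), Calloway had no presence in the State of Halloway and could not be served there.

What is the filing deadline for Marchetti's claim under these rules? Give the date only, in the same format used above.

The claim accrued on January 9, 2021, the date of the act.
Adding the 8 months base period to January 9, 2021 gives a deadline of September 9, 2021, before any tolling.
The written tolling agreement from May 12, 2021 to October 27, 2021 tolled the period for 168 days, extending the deadline to February 24, 2022.
The defendant's absence from the jurisdiction starting September 3, 2022 came too late — the period had run on February 24, 2022 — and so does not extend the deadline.

February 24, 2022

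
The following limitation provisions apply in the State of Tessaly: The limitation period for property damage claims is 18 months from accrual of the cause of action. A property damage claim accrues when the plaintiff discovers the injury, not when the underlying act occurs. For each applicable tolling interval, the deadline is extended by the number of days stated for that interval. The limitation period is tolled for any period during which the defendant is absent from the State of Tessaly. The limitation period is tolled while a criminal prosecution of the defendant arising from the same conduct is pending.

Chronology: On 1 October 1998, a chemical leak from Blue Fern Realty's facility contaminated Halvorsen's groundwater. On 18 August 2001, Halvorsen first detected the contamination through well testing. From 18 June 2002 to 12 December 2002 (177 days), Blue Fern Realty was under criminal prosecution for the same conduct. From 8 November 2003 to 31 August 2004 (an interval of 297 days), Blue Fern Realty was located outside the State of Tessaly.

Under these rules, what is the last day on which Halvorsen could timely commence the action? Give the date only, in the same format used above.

The claim did not accrue until Halvorsen discovered the injury on 18 August 2001; the 1 October 1998 act date does not start the clock under the stated rule.
The untolled deadline — 18 months after 18 August 2001 — is 18 February 2003.
The period was tolled for 177 days by the pending criminal prosecution (18 June 2002 to 12 December 2002), pushing the deadline to 14 August 2003.
The defendant's absence from the jurisdiction starting 8 November 2003 came too late — the period had run on 14 August 2003 — and so does not extend the deadline.

14 August 2003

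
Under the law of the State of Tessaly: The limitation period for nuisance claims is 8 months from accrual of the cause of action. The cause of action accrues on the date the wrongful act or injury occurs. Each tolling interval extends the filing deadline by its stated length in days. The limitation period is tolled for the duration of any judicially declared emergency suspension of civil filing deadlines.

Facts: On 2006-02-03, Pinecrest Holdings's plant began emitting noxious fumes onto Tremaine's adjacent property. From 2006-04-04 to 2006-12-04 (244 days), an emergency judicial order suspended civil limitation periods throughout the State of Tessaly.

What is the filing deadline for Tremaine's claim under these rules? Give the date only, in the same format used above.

The claim accrued on 2006-02-03, when the wrongful act occurred.
The untolled deadline — 8 months after 2006-02-03 — is 2006-10-03.
The period was tolled for 244 days by the emergency suspension of filing deadlines (2006-04-04 to 2006-12-04), pushing the deadline to 2007-06-04.

2007-06-04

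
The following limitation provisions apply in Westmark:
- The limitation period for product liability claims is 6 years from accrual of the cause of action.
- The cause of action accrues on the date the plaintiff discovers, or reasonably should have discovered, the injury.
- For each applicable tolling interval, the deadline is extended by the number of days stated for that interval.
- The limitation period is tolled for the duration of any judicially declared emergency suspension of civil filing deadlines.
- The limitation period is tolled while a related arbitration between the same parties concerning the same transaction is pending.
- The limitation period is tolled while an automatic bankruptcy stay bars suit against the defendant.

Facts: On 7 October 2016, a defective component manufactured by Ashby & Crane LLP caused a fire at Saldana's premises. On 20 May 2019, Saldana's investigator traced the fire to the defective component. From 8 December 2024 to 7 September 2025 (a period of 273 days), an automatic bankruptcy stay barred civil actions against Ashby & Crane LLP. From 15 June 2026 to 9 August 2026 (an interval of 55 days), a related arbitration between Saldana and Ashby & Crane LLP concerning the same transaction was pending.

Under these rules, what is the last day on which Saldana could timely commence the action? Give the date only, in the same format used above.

17 February 2026

Accrual is tied to discovery, so the period began on 20 May 2019 rather than on 7 October 2016 when the act occurred.
The untolled deadline — 6 years after 20 May 2019 — is 20 May 2025.
The period was tolled for 273 days by the automatic bankruptcy stay (8 December 2024 to 7 September 2025), pushing the deadline to 17 February 2026.
The pending related arbitration starting 15 June 2026 came too late — the period had run on 17 February 2026 — and so does not extend the deadline.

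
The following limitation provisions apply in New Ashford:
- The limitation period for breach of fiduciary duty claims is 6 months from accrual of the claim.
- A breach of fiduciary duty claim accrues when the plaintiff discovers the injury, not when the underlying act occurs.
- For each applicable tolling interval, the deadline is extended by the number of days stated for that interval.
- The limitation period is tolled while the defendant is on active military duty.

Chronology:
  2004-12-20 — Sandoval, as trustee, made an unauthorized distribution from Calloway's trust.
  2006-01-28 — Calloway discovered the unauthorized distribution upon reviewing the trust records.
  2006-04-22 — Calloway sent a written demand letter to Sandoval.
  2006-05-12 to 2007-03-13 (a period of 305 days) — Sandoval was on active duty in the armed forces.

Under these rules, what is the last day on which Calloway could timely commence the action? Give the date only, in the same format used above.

2007-05-29

Under the discovery rule, the claim accrued on 2006-01-28, when Calloway discovered the injury — not on the 2004-12-20 date of the underlying act.
6 months from 2006-01-28 is 2006-07-28.
The period was tolled for 305 days by the defendant's active military service (2006-05-12 to 2007-03-13), pushing the deadline to 2007-05-29.
None of the other events listed affects the running of the period under the stated rules.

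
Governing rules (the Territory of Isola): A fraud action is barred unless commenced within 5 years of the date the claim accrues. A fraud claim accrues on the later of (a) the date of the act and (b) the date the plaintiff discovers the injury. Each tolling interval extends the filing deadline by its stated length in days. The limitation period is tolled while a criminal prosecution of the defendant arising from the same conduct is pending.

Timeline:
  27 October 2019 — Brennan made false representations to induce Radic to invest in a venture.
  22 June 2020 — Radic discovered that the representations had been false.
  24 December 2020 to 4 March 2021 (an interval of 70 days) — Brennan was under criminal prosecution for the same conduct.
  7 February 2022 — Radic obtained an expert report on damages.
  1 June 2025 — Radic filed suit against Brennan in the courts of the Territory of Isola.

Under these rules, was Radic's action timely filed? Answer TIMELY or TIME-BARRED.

TIMELY

Taking the later of the act (27 October 2019) and discovery (22 June 2020), the claim accrued on 22 June 2020.
The untolled deadline — 5 years after 22 June 2020 — is 22 June 2025.
Because the pending criminal prosecution ran from 24 December 2020 to 4 March 2021, the deadline is extended by 70 days to 31 August 2025.
Nothing else in the chronology tolls or restarts the period.
Radic filed on 1 June 2025, before the 31 August 2025 deadline, so the action is timely.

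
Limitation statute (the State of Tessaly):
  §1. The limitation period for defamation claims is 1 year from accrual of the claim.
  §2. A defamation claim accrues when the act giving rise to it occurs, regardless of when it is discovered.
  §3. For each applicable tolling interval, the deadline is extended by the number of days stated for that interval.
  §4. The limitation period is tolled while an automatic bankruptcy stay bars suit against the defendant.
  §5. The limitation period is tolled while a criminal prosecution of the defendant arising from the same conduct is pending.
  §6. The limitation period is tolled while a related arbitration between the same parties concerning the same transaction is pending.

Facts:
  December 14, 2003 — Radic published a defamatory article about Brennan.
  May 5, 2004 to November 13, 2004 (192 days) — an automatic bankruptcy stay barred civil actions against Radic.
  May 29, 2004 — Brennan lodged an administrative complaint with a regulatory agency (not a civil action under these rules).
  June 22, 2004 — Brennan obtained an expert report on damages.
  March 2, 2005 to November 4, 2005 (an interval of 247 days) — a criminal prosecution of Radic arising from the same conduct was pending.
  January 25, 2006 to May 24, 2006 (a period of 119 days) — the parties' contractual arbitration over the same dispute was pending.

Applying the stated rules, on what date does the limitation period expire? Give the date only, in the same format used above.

June 25, 2006

The claim accrued on December 14, 2003, the date of the act.
1 year from December 14, 2003 is December 14, 2004.
Because the automatic bankruptcy stay ran from May 5, 2004 to November 13, 2004, the deadline is extended by 192 days to June 24, 2005.
Because the pending criminal prosecution ran from March 2, 2005 to November 4, 2005, the deadline is extended by 247 days to February 26, 2006.
Because the pending related arbitration ran from January 25, 2006 to May 24, 2006, the deadline is extended by 119 days to June 25, 2006.
None of the other events listed affects the running of the period under the stated rules.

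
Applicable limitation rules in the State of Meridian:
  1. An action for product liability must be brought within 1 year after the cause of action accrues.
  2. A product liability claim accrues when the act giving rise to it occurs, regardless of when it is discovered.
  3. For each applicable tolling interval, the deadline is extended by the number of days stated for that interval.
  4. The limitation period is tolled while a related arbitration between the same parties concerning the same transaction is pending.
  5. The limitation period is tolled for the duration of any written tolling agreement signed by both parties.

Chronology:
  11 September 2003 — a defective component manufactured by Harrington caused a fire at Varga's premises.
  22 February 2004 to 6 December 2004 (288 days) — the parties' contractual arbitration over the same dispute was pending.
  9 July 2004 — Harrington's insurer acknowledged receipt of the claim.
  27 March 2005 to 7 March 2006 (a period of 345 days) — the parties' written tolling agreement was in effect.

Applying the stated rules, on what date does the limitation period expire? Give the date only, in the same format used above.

The limitation period began to run on 11 September 2003.
The untolled deadline — 1 year after 11 September 2003 — is 11 September 2004.
The period was tolled for 288 days by the pending related arbitration (22 February 2004 to 6 December 2004), pushing the deadline to 26 June 2005.
The period was tolled for 345 days by the written tolling agreement (27 March 2005 to 7 March 2006), pushing the deadline to 6 June 2006.
None of the other events listed affects the running of the period under the stated rules.

6 June 2006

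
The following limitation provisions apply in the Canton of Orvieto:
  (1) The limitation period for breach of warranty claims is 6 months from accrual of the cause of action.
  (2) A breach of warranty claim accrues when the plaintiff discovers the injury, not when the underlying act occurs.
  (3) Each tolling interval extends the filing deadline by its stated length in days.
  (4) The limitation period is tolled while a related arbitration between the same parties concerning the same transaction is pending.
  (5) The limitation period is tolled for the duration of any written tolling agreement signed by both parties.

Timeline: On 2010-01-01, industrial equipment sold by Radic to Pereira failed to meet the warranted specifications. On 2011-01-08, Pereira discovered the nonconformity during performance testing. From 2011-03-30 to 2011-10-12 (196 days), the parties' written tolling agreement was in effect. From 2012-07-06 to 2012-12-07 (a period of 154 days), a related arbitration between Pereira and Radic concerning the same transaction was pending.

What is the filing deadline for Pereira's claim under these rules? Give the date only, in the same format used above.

Accrual is tied to discovery, so the period began on 2011-01-08 rather than on 2010-01-01 when the act occurred.
6 months from 2011-01-08 is 2011-07-08.
The written tolling agreement from 2011-03-30 to 2011-10-12 tolled the period for 196 days, extending the deadline to 2012-01-20.
By the time the pending related arbitration began on 2012-07-06, the limitation period had already expired on 2012-01-20; that interval cannot revive it.

2012-01-20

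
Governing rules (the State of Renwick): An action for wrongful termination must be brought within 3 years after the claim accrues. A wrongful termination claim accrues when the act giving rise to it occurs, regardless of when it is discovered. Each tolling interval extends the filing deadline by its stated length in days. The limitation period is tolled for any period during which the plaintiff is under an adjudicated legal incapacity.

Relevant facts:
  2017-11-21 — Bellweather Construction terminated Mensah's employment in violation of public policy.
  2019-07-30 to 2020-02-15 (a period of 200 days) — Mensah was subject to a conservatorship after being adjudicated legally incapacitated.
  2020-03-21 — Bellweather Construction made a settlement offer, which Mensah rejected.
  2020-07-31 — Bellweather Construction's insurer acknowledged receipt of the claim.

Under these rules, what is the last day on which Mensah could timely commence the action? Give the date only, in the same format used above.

2021-06-09

The claim accrued on 2017-11-21, when the wrongful act occurred.
The untolled deadline — 3 years after 2017-11-21 — is 2020-11-21.
The plaintiff's legal incapacity from 2019-07-30 to 2020-02-15 tolled the period for 200 days, extending the deadline to 2021-06-09.
Nothing else in the chronology tolls or restarts the period.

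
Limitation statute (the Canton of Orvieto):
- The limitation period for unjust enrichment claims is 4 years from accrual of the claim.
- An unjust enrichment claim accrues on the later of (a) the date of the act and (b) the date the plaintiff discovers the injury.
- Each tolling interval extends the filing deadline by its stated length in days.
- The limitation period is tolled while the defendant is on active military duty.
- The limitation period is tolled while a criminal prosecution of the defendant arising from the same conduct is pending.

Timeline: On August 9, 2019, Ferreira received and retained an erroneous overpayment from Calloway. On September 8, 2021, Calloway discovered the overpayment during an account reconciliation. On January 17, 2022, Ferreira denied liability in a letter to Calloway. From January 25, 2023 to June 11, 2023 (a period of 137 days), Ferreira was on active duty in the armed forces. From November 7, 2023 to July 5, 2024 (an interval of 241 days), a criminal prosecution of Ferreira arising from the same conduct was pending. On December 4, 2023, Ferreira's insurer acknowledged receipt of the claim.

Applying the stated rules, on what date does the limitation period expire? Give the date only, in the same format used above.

September 21, 2026

Because discovery on September 8, 2021 post-dates the August 9, 2019 act, accrual under the later-of rule falls on September 8, 2021.
Adding the 4 years base period to September 8, 2021 gives a deadline of September 8, 2025, before any tolling.
The defendant's active military service from January 25, 2023 to June 11, 2023 tolled the period for 137 days, extending the deadline to January 23, 2026.
The pending criminal prosecution from November 7, 2023 to July 5, 2024 tolled the period for 241 days, extending the deadline to September 21, 2026.
The other events in the timeline have no effect on the limitation period under the stated rules.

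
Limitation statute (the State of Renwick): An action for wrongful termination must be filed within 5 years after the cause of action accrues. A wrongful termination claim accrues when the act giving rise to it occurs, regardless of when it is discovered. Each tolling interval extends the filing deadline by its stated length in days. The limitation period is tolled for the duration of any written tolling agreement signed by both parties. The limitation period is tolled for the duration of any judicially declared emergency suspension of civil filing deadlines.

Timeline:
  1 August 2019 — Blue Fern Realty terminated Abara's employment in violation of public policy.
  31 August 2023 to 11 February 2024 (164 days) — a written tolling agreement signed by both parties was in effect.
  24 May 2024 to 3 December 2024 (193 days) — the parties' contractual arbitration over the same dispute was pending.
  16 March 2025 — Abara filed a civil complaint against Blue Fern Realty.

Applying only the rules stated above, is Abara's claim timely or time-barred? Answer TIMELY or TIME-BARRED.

The limitation period began to run on 1 August 2019.
5 years from 1 August 2019 is 1 August 2024.
The period was tolled for 164 days by the written tolling agreement (31 August 2023 to 11 February 2024), pushing the deadline to 12 January 2025.
The pending related arbitration from 24 May 2024 to 3 December 2024 does not toll the period, because no stated rule makes a pending arbitration a tolling event.
The 16 March 2025 filing falls after the 12 January 2025 deadline; the claim is time-barred.

TIME-BARRED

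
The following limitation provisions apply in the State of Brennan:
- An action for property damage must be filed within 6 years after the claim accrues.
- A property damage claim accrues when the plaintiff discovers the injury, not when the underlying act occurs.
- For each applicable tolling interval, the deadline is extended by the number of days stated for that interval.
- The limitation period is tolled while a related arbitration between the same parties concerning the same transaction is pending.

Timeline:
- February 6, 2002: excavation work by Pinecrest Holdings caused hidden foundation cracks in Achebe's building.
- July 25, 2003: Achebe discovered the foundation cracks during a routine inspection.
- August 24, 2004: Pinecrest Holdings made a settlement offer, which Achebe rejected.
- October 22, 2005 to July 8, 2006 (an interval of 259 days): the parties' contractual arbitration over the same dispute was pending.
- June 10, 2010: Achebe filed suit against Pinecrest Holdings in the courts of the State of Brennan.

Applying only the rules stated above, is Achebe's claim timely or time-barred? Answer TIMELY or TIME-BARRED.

TIME-BARRED

The claim did not accrue until Achebe discovered the injury on July 25, 2003; the February 6, 2002 act date does not start the clock under the stated rule.
The untolled deadline — 6 years after July 25, 2003 — is July 25, 2009.
The pending related arbitration from October 22, 2005 to July 8, 2006 tolled the period for 259 days, extending the deadline to April 10, 2010.
None of the other events listed affects the running of the period under the stated rules.
Filing on June 10, 2010 missed the April 10, 2010 deadline — the action is time-barred.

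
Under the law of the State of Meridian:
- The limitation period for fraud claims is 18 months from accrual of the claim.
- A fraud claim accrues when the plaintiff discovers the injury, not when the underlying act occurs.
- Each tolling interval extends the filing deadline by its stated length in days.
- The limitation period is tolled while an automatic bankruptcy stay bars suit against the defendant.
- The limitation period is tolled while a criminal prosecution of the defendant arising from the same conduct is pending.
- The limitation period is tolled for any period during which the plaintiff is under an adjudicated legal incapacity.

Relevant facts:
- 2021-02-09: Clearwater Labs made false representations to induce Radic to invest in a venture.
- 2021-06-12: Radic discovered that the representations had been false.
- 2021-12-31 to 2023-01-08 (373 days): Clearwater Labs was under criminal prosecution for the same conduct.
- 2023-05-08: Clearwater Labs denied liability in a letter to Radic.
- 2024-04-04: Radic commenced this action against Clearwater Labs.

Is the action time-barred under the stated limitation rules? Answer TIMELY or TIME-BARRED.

The claim did not accrue until Radic discovered the injury on 2021-06-12; the 2021-02-09 act date does not start the clock under the stated rule.
Adding the 18 months base period to 2021-06-12 gives a deadline of 2022-12-12, before any tolling.
The pending criminal prosecution from 2021-12-31 to 2023-01-08 tolled the period for 373 days, extending the deadline to 2023-12-20.
The other events in the timeline have no effect on the limitation period under the stated rules.
Filing on 2024-04-04 missed the 2023-12-20 deadline — the action is time-barred.

TIME-BARRED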